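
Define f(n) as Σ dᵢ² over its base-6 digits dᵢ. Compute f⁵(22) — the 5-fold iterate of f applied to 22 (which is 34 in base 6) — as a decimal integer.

22 = (3,4)_6 → 3² + 4² = 25
25 = (4,1)_6 → 4² + 1² = 17
17 = (2,5)_6 → 2² + 5² = 29
29 = (4,5)_6 → 4² + 5² = 41
41 = (1,0,5)_6 → 1² + 0² + 5² = 26

26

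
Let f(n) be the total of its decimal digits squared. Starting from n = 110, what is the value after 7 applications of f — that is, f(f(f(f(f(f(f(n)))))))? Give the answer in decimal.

145

110 → 1² + 1² + 0² = 2
2 → 2² = 4
4 → 4² = 16
16 → 1² + 6² = 37
37 → 3² + 7² = 58
58 → 5² + 8² = 89
89 → 8² + 9² = 145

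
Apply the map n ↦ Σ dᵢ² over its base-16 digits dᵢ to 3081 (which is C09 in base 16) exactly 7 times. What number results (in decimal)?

50

3081 = (12,0,9)_16 → 12² + 0² + 9² = 144 + 0 + 81 = 225
225 = (14,1)_16 → 14² + 1² = 196 + 1 = 197
197 = (12,5)_16 → 12² + 5² = 144 + 25 = 169
169 = (10,9)_16 → 10² + 9² = 100 + 81 = 181
181 = (11,5)_16 → 11² + 5² = 121 + 25 = 146
146 = (9,2)_16 → 9² + 2² = 81 + 4 = 85
85 = (5,5)_16 → 5² + 5² = 25 + 25 = 50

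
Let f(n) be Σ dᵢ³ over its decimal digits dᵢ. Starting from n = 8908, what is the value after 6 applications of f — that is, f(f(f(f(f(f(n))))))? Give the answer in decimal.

8908 → 8³ + 9³ + 0³ + 8³ = 512 + 729 + 0 + 512 = 1753
1753 → 1³ + 7³ + 5³ + 3³ = 1 + 343 + 125 + 27 = 496
496 → 4³ + 9³ + 6³ = 64 + 729 + 216 = 1009
1009 → 1³ + 0³ + 0³ + 9³ = 1 + 0 + 0 + 729 = 730
730 → 7³ + 3³ + 0³ = 343 + 27 + 0 = 370
370 → 3³ + 7³ + 0³ = 27 + 343 + 0 = 370

370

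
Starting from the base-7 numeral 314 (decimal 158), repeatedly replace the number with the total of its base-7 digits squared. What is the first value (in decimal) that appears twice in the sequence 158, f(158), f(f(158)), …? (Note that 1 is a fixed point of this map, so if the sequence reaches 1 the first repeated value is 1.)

10

158 = (3,1,4)_7 → 3² + 1² + 4² = 9 + 1 + 16 = 26
26 = (3,5)_7 → 3² + 5² = 9 + 25 = 34
34 = (4,6)_7 → 4² + 6² = 16 + 36 = 52
52 = (1,0,3)_7 → 1² + 0² + 3² = 1 + 0 + 9 = 10
10 = (1,3)_7 → 1² + 3² = 1 + 9 = 10  — 10 already appeared earlier.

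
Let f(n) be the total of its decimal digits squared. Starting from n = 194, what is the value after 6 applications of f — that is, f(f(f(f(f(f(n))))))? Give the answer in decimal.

16

194 → 1² + 9² + 4² = 98
98 → 9² + 8² = 145
145 → 1² + 4² + 5² = 42
42 → 4² + 2² = 20
20 → 2² + 0² = 4
4 → 4² = 16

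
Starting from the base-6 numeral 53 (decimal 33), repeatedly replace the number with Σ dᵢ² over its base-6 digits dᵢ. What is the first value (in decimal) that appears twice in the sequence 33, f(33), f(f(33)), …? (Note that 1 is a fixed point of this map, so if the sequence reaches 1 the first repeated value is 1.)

41

33 = (5,3)_6 → 34
34 = (5,4)_6 → 41
41 = (1,0,5)_6 → 26
26 = (4,2)_6 → 20
20 = (3,2)_6 → 13
13 = (2,1)_6 → 5
5 = (5)_6 → 25
25 = (4,1)_6 → 17
17 = (2,5)_6 → 29
29 = (4,5)_6 → 41  — 41 already appeared earlier.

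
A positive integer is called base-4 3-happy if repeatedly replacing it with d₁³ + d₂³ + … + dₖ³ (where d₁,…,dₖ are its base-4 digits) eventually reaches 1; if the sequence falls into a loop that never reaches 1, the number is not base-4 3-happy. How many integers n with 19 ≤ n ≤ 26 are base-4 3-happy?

19: 19 → 28 → 28  (repeats 28)
20: 20 → 2 → 8 → 8  (repeats 8)
21: 21 → 3 → 27 → 36 → 9 → 9  (repeats 9)
22: 22 → 10 → 16 → 1  (reaches 1)
23: 23 → 29 → 29  (repeats 29)
24: 24 → 9 → 9  (repeats 9)
25: 25 → 10 → 16 → 1  (reaches 1)
26: 26 → 17 → 2 → 8 → 8  (repeats 8)
base-4 3-happy: 22, 25

2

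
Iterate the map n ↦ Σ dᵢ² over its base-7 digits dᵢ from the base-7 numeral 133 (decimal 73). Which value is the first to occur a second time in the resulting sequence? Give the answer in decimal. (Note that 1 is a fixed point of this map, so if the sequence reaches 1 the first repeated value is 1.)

73 = (1,3,3)_7 → 1² + 3² + 3² = 19
19 = (2,5)_7 → 2² + 5² = 29
29 = (4,1)_7 → 4² + 1² = 17
17 = (2,3)_7 → 2² + 3² = 13
13 = (1,6)_7 → 1² + 6² = 37
37 = (5,2)_7 → 5² + 2² = 29  — 29 already appeared earlier.

29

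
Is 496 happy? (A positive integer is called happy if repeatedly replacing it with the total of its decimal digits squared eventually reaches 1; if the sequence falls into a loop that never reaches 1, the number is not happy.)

happy

496 → 4² + 9² + 6² = 16 + 81 + 36 = 133
133 → 1² + 3² + 3² = 1 + 9 + 9 = 19
19 → 1² + 9² = 1 + 81 = 82
82 → 8² + 2² = 64 + 4 = 68
68 → 6² + 8² = 36 + 64 = 100
100 → 1² + 0² + 0² = 1 + 0 + 0 = 1  — reached 1.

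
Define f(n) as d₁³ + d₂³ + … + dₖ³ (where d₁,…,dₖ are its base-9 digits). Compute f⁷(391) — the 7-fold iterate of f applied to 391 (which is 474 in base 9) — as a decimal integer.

391 = (4,7,4)_9 → 4³ + 7³ + 4³ = 471
471 = (5,7,3)_9 → 5³ + 7³ + 3³ = 495
495 = (6,1,0)_9 → 6³ + 1³ + 0³ = 217
217 = (2,6,1)_9 → 2³ + 6³ + 1³ = 225
225 = (2,7,0)_9 → 2³ + 7³ + 0³ = 351
351 = (4,3,0)_9 → 4³ + 3³ + 0³ = 91
91 = (1,1,1)_9 → 1³ + 1³ + 1³ = 3

3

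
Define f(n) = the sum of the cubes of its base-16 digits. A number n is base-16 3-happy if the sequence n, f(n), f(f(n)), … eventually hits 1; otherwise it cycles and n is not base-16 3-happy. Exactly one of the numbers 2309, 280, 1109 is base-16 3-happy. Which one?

280

2309: 2309 → 854 → 368 → 344 → 638 → 3095 → 2072 → 1025 → 65 → 65  — repeats 65 (not base-16 3-happy)
280: 280 → 514 → 16 → 1  — reaches 1 (base-16 3-happy)
1109: 1109 → 314 → 1028 → 128 → 512 → 8 → 512  — repeats 512 (not base-16 3-happy)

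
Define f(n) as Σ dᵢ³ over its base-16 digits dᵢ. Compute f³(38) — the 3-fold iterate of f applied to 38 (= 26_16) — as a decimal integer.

2843

38 = (2,6)_16 → 224
224 = (14,0)_16 → 2744
2744 = (10,11,8)_16 → 2843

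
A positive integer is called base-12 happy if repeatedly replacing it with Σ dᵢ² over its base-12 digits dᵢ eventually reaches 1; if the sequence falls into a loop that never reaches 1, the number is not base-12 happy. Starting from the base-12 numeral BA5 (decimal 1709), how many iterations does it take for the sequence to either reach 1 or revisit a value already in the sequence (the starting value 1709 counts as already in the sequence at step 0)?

1709 = (11,10,5)_12 → 11² + 10² + 5² = 121 + 100 + 25 = 246
246 = (1,8,6)_12 → 1² + 8² + 6² = 1 + 64 + 36 = 101
101 = (8,5)_12 → 8² + 5² = 64 + 25 = 89
89 = (7,5)_12 → 7² + 5² = 49 + 25 = 74
74 = (6,2)_12 → 6² + 2² = 36 + 4 = 40
40 = (3,4)_12 → 3² + 4² = 9 + 16 = 25
25 = (2,1)_12 → 2² + 1² = 4 + 1 = 5
5 = (5)_12 → 5² = 25  — 25 repeats.
That took 8 steps.

8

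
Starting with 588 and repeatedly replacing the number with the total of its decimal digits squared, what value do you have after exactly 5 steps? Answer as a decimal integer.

29

588 → 5² + 8² + 8² = 153
153 → 1² + 5² + 3² = 35
35 → 3² + 5² = 34
34 → 3² + 4² = 25
25 → 2² + 5² = 29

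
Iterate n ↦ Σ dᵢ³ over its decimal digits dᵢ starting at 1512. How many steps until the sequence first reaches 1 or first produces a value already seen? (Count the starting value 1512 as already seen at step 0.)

3

1512 → 1³ + 5³ + 1³ + 2³ = 1 + 125 + 1 + 8 = 135
135 → 1³ + 3³ + 5³ = 1 + 27 + 125 = 153
153 → 1³ + 5³ + 3³ = 1 + 125 + 27 = 153  — 153 repeats.
That took 3 steps.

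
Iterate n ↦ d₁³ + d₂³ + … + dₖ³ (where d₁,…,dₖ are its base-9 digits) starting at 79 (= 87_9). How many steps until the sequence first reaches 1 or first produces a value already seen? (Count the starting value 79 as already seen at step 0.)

79 = (8,7)_9 → 855
855 = (1,1,5,0)_9 → 127
127 = (1,5,1)_9 → 127  — 127 repeats.
That took 3 steps.

3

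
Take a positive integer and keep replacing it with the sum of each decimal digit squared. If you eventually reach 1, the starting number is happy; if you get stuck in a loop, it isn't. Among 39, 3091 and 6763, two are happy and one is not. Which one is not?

39

39: 39 → 90 → 81 → 65 → 61 → 37 → 58 → 89 → 145 → 42 → 20 → 4 → 16 → 37  — repeats 37 (not happy)
3091: 3091 → 91 → 82 → 68 → 100 → 1  — reaches 1 (happy)
6763: 6763 → 130 → 10 → 1  — reaches 1 (happy)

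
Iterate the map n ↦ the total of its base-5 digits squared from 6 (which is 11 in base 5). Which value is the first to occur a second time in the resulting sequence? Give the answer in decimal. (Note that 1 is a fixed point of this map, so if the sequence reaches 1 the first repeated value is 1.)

6 = (1,1)_5 → 2
2 = (2)_5 → 4
4 = (4)_5 → 16
16 = (3,1)_5 → 10
10 = (2,0)_5 → 4  — 4 already appeared earlier.

4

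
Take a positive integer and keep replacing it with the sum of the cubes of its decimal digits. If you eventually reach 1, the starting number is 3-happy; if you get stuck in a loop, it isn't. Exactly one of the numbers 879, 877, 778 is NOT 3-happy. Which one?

879: 879 → 1584 → 702 → 351 → 153 → 153  — repeats 153 (not 3-happy)
877: 877 → 1198 → 1243 → 100 → 1  — reaches 1 (3-happy)
778: 778 → 1198 → 1243 → 100 → 1  — reaches 1 (3-happy)

879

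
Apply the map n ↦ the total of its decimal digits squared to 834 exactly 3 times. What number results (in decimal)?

42

834 → 8² + 3² + 4² = 64 + 9 + 16 = 89
89 → 8² + 9² = 64 + 81 = 145
145 → 1² + 4² + 5² = 1 + 16 + 25 = 42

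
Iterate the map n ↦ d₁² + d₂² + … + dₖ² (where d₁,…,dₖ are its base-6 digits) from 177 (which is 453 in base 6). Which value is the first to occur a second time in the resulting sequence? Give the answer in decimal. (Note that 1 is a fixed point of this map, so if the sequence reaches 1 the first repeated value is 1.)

177 = (4,5,3)_6 → 4² + 5² + 3² = 16 + 25 + 9 = 50
50 = (1,2,2)_6 → 1² + 2² + 2² = 1 + 4 + 4 = 9
9 = (1,3)_6 → 1² + 3² = 1 + 9 = 10
10 = (1,4)_6 → 1² + 4² = 1 + 16 = 17
17 = (2,5)_6 → 2² + 5² = 4 + 25 = 29
29 = (4,5)_6 → 4² + 5² = 16 + 25 = 41
41 = (1,0,5)_6 → 1² + 0² + 5² = 1 + 0 + 25 = 26
26 = (4,2)_6 → 4² + 2² = 16 + 4 = 20
20 = (3,2)_6 → 3² + 2² = 9 + 4 = 13
13 = (2,1)_6 → 2² + 1² = 4 + 1 = 5
5 = (5)_6 → 5² = 25
25 = (4,1)_6 → 4² + 1² = 16 + 1 = 17  — 17 already appeared earlier.

17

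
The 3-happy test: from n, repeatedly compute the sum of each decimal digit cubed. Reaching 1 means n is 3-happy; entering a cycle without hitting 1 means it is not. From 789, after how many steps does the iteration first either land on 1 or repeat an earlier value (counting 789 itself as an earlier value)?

789 → 7³ + 8³ + 9³ = 343 + 512 + 729 = 1584
1584 → 1³ + 5³ + 8³ + 4³ = 1 + 125 + 512 + 64 = 702
702 → 7³ + 0³ + 2³ = 343 + 0 + 8 = 351
351 → 3³ + 5³ + 1³ = 27 + 125 + 1 = 153
153 → 1³ + 5³ + 3³ = 1 + 125 + 27 = 153  — 153 repeats.
That took 5 steps.

5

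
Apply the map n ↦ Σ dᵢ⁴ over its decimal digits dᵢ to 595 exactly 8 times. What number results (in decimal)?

595 → 5⁴ + 9⁴ + 5⁴ = 625 + 6561 + 625 = 7811
7811 → 7⁴ + 8⁴ + 1⁴ + 1⁴ = 2401 + 4096 + 1 + 1 = 6499
6499 → 6⁴ + 4⁴ + 9⁴ + 9⁴ = 1296 + 256 + 6561 + 6561 = 14674
14674 → 1⁴ + 4⁴ + 6⁴ + 7⁴ + 4⁴ = 1 + 256 + 1296 + 2401 + 256 = 4210
4210 → 4⁴ + 2⁴ + 1⁴ + 0⁴ = 256 + 16 + 1 + 0 = 273
273 → 2⁴ + 7⁴ + 3⁴ = 16 + 2401 + 81 = 2498
2498 → 2⁴ + 4⁴ + 9⁴ + 8⁴ = 16 + 256 + 6561 + 4096 = 10929
10929 → 1⁴ + 0⁴ + 9⁴ + 2⁴ + 9⁴ = 1 + 0 + 6561 + 16 + 6561 = 13139

13139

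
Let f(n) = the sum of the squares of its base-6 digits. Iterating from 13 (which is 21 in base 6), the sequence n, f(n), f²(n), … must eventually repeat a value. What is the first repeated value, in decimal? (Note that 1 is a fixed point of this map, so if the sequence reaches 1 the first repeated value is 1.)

13

13 = (2,1)_6 → 2² + 1² = 5
5 = (5)_6 → 5² = 25
25 = (4,1)_6 → 4² + 1² = 17
17 = (2,5)_6 → 2² + 5² = 29
29 = (4,5)_6 → 4² + 5² = 41
41 = (1,0,5)_6 → 1² + 0² + 5² = 26
26 = (4,2)_6 → 4² + 2² = 20
20 = (3,2)_6 → 3² + 2² = 13  — 13 already appeared earlier.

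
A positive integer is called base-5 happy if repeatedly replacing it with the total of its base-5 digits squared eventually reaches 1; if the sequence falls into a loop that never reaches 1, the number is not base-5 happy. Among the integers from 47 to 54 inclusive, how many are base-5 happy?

47: 47 → 21 → 17 → 13 → 13  (repeats 13)
48: 48 → 26 → 2 → 4 → 16 → 10 → 4  (repeats 4)
49: 49 → 33 → 11 → 5 → 1  (reaches 1)
50: 50 → 4 → 16 → 10 → 4  (repeats 4)
51: 51 → 5 → 1  (reaches 1)
52: 52 → 8 → 10 → 4 → 16 → 10  (repeats 10)
53: 53 → 13 → 13  (repeats 13)
54: 54 → 20 → 16 → 10 → 4 → 16  (repeats 16)
base-5 happy: 49, 51

2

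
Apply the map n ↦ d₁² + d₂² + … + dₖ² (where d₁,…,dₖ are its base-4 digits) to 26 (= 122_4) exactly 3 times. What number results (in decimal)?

26 = (1,2,2)_4 → 9
9 = (2,1)_4 → 5
5 = (1,1)_4 → 2

2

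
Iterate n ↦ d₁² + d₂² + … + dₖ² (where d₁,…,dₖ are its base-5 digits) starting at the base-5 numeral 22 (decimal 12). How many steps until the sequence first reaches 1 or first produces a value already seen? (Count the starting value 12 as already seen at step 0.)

5

12 = (2,2)_5 → 2² + 2² = 4 + 4 = 8
8 = (1,3)_5 → 1² + 3² = 1 + 9 = 10
10 = (2,0)_5 → 2² + 0² = 4 + 0 = 4
4 = (4)_5 → 4² = 16
16 = (3,1)_5 → 3² + 1² = 9 + 1 = 10  — 10 repeats.
That took 5 steps.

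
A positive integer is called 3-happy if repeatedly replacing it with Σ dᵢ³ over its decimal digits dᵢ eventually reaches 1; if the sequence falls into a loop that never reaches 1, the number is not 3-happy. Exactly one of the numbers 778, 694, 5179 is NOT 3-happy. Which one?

778: 778 → 1198 → 1243 → 100 → 1  — reaches 1 (3-happy)
694: 694 → 1009 → 730 → 370 → 370  — repeats 370 (not 3-happy)
5179: 5179 → 1198 → 1243 → 100 → 1  — reaches 1 (3-happy)

694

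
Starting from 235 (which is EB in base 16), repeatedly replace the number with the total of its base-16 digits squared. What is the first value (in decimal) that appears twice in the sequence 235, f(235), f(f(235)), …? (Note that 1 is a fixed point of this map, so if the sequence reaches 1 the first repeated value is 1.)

1

235 = (14,11)_16 → 14² + 11² = 196 + 121 = 317
317 = (1,3,13)_16 → 1² + 3² + 13² = 1 + 9 + 169 = 179
179 = (11,3)_16 → 11² + 3² = 121 + 9 = 130
130 = (8,2)_16 → 8² + 2² = 64 + 4 = 68
68 = (4,4)_16 → 4² + 4² = 16 + 16 = 32
32 = (2,0)_16 → 2² + 0² = 4 + 0 = 4
4 = (4)_16 → 4² = 16
16 = (1,0)_16 → 1² + 0² = 1 + 0 = 1  — reached the fixed point 1.
1 → 1, so 1 is the first repeated value.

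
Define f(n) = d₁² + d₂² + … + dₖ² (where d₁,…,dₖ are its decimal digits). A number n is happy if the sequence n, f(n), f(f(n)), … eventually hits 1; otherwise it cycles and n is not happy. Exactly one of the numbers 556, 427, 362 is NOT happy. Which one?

427

556: 556 → 86 → 100 → 1  — reaches 1 (happy)
427: 427 → 69 → 117 → 51 → 26 → 40 → 16 → 37 → 58 → 89 → 145 → 42 → 20 → 4 → 16  — repeats 16 (not happy)
362: 362 → 49 → 97 → 130 → 10 → 1  — reaches 1 (happy)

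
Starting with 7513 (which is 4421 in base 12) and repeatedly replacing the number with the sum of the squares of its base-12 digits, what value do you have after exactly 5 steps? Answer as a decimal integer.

7513 = (4,4,2,1)_12 → 4² + 4² + 2² + 1² = 37
37 = (3,1)_12 → 3² + 1² = 10
10 = (10)_12 → 10² = 100
100 = (8,4)_12 → 8² + 4² = 80
80 = (6,8)_12 → 6² + 8² = 100

100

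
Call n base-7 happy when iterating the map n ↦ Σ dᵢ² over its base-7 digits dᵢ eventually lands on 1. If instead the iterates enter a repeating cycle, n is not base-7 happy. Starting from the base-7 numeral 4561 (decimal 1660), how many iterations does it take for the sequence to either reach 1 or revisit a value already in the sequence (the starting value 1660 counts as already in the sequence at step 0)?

10

1660 = (4,5,6,1)_7 → 4² + 5² + 6² + 1² = 78
78 = (1,4,1)_7 → 1² + 4² + 1² = 18
18 = (2,4)_7 → 2² + 4² = 20
20 = (2,6)_7 → 2² + 6² = 40
40 = (5,5)_7 → 5² + 5² = 50
50 = (1,0,1)_7 → 1² + 0² + 1² = 2
2 = (2)_7 → 2² = 4
4 = (4)_7 → 4² = 16
16 = (2,2)_7 → 2² + 2² = 8
8 = (1,1)_7 → 1² + 1² = 2  — 2 repeats.
That took 10 steps.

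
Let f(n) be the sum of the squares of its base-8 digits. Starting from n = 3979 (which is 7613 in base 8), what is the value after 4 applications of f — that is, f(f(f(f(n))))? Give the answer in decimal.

53

3979 = (7,6,1,3)_8 → 7² + 6² + 1² + 3² = 95
95 = (1,3,7)_8 → 1² + 3² + 7² = 59
59 = (7,3)_8 → 7² + 3² = 58
58 = (7,2)_8 → 7² + 2² = 53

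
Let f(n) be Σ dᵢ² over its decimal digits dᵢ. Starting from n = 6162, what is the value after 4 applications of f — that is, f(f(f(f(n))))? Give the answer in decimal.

42

6162 → 6² + 1² + 6² + 2² = 77
77 → 7² + 7² = 98
98 → 9² + 8² = 145
145 → 1² + 4² + 5² = 42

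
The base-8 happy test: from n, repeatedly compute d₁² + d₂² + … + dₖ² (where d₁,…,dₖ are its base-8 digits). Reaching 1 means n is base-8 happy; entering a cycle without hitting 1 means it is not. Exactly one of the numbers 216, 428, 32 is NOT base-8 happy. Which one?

216: 216 → 18 → 8 → 1  — reaches 1 (base-8 happy)
428: 428 → 77 → 27 → 18 → 8 → 1  — reaches 1 (base-8 happy)
32: 32 → 16 → 4 → 16  — repeats 16 (not base-8 happy)

32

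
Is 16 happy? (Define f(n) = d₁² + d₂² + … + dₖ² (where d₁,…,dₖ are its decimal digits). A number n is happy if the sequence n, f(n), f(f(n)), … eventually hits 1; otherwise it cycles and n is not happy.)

not happy

16 → 1² + 6² = 1 + 36 = 37
37 → 3² + 7² = 9 + 49 = 58
58 → 5² + 8² = 25 + 64 = 89
89 → 8² + 9² = 64 + 81 = 145
145 → 1² + 4² + 5² = 1 + 16 + 25 = 42
42 → 4² + 2² = 16 + 4 = 20
20 → 2² + 0² = 4 + 0 = 4
4 → 4² = 16  — 16 already seen; the sequence cycles without reaching 1.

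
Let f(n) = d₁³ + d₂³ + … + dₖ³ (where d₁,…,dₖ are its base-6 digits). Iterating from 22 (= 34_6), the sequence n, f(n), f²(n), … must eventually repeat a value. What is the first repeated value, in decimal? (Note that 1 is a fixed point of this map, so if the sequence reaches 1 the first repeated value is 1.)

1

22 = (3,4)_6 → 3³ + 4³ = 27 + 64 = 91
91 = (2,3,1)_6 → 2³ + 3³ + 1³ = 8 + 27 + 1 = 36
36 = (1,0,0)_6 → 1³ + 0³ + 0³ = 1 + 0 + 0 = 1  — reached the fixed point 1.
1 → 1, so 1 is the first repeated value.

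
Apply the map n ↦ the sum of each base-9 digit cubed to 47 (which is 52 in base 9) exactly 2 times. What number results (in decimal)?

469

47 = (5,2)_9 → 5³ + 2³ = 125 + 8 = 133
133 = (1,5,7)_9 → 1³ + 5³ + 7³ = 1 + 125 + 343 = 469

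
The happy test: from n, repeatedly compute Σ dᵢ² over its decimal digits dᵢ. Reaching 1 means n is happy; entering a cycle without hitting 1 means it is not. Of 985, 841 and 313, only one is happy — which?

985: 985 → 170 → 50 → 25 → 29 → 85 → 89 → 145 → 42 → 20 → 4 → 16 → 37 → 58 → 89  — repeats 89 (not happy)
841: 841 → 81 → 65 → 61 → 37 → 58 → 89 → 145 → 42 → 20 → 4 → 16 → 37  — repeats 37 (not happy)
313: 313 → 19 → 82 → 68 → 100 → 1  — reaches 1 (happy)

313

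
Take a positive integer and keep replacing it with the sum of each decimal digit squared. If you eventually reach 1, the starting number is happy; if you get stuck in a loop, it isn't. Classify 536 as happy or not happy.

536 → 70
70 → 49
49 → 97
97 → 130
130 → 10
10 → 1  — reached 1.

happy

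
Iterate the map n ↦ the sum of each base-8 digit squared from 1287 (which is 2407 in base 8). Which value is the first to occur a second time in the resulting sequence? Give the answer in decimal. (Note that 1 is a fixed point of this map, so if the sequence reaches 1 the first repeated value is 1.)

1287 = (2,4,0,7)_8 → 2² + 4² + 0² + 7² = 4 + 16 + 0 + 49 = 69
69 = (1,0,5)_8 → 1² + 0² + 5² = 1 + 0 + 25 = 26
26 = (3,2)_8 → 3² + 2² = 9 + 4 = 13
13 = (1,5)_8 → 1² + 5² = 1 + 25 = 26  — 26 already appeared earlier.

26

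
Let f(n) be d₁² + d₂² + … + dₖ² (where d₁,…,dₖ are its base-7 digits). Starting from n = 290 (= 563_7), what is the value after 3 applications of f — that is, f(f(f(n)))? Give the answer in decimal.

290 = (5,6,3)_7 → 5² + 6² + 3² = 25 + 36 + 9 = 70
70 = (1,3,0)_7 → 1² + 3² + 0² = 1 + 9 + 0 = 10
10 = (1,3)_7 → 1² + 3² = 1 + 9 = 10

10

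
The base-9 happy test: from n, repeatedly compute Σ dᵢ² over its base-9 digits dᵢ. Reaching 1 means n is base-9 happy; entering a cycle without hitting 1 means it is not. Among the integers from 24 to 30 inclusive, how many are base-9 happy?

24: 24 → 40 → 32 → 34 → 58 → 52 → 74 → 68 → 74  — not base-9 happy
25: 25 → 53 → 89 → 65 → 53  — not base-9 happy
26: 26 → 68 → 74 → 68  — not base-9 happy
27: 27 → 9 → 1  — base-9 happy
28: 28 → 10 → 2 → 4 → 16 → 50 → 50  — not base-9 happy
29: 29 → 13 → 17 → 65 → 53 → 89 → 65  — not base-9 happy
30: 30 → 18 → 4 → 16 → 50 → 50  — not base-9 happy
base-9 happy: 27

1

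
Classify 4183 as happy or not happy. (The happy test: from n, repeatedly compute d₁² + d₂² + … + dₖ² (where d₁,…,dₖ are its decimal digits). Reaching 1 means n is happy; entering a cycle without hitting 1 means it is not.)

4183 → 4² + 1² + 8² + 3² = 90
90 → 9² + 0² = 81
81 → 8² + 1² = 65
65 → 6² + 5² = 61
61 → 6² + 1² = 37
37 → 3² + 7² = 58
58 → 5² + 8² = 89
89 → 8² + 9² = 145
145 → 1² + 4² + 5² = 42
42 → 4² + 2² = 20
20 → 2² + 0² = 4
4 → 4² = 16
16 → 1² + 6² = 37  — 37 already seen; the sequence cycles without reaching 1.

not happy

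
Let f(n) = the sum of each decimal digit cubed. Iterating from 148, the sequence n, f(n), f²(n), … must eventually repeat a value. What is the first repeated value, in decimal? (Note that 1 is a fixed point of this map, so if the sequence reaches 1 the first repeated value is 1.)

370

148 → 1³ + 4³ + 8³ = 1 + 64 + 512 = 577
577 → 5³ + 7³ + 7³ = 125 + 343 + 343 = 811
811 → 8³ + 1³ + 1³ = 512 + 1 + 1 = 514
514 → 5³ + 1³ + 4³ = 125 + 1 + 64 = 190
190 → 1³ + 9³ + 0³ = 1 + 729 + 0 = 730
730 → 7³ + 3³ + 0³ = 343 + 27 + 0 = 370
370 → 3³ + 7³ + 0³ = 27 + 343 + 0 = 370  — 370 already appeared earlier.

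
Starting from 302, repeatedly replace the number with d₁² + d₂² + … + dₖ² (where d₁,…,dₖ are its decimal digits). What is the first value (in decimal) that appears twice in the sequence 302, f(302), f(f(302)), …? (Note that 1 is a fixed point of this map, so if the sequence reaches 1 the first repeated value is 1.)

1

302 → 3² + 0² + 2² = 13
13 → 1² + 3² = 10
10 → 1² + 0² = 1  — reached the fixed point 1.
1 → 1, so 1 is the first repeated value.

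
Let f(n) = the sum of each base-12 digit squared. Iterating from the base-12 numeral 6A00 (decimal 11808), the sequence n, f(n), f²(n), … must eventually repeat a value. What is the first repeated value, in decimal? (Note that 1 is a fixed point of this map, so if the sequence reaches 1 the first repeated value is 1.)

5

11808 = (6,10,0,0)_12 → 6² + 10² + 0² + 0² = 36 + 100 + 0 + 0 = 136
136 = (11,4)_12 → 11² + 4² = 121 + 16 = 137
137 = (11,5)_12 → 11² + 5² = 121 + 25 = 146
146 = (1,0,2)_12 → 1² + 0² + 2² = 1 + 0 + 4 = 5
5 = (5)_12 → 5² = 25
25 = (2,1)_12 → 2² + 1² = 4 + 1 = 5  — 5 already appeared earlier.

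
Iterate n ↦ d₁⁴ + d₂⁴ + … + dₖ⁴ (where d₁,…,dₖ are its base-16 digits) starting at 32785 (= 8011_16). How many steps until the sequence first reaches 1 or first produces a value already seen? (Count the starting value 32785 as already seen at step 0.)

5

32785 = (8,0,1,1)_16 → 8⁴ + 0⁴ + 1⁴ + 1⁴ = 4096 + 0 + 1 + 1 = 4098
4098 = (1,0,0,2)_16 → 1⁴ + 0⁴ + 0⁴ + 2⁴ = 1 + 0 + 0 + 16 = 17
17 = (1,1)_16 → 1⁴ + 1⁴ = 1 + 1 = 2
2 = (2)_16 → 2⁴ = 16
16 = (1,0)_16 → 1⁴ + 0⁴ = 1 + 0 = 1  — reached 1.
That took 5 steps.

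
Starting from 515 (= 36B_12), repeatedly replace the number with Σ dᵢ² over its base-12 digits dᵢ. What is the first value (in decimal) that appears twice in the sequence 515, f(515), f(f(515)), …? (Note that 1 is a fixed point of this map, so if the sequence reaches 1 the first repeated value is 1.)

100

515 = (3,6,11)_12 → 3² + 6² + 11² = 9 + 36 + 121 = 166
166 = (1,1,10)_12 → 1² + 1² + 10² = 1 + 1 + 100 = 102
102 = (8,6)_12 → 8² + 6² = 64 + 36 = 100
100 = (8,4)_12 → 8² + 4² = 64 + 16 = 80
80 = (6,8)_12 → 6² + 8² = 36 + 64 = 100  — 100 already appeared earlier.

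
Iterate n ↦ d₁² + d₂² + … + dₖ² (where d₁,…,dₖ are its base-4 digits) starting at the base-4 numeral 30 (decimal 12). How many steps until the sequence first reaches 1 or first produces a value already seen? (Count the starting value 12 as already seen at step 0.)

5

12 = (3,0)_4 → 3² + 0² = 9 + 0 = 9
9 = (2,1)_4 → 2² + 1² = 4 + 1 = 5
5 = (1,1)_4 → 1² + 1² = 1 + 1 = 2
2 = (2)_4 → 2² = 4
4 = (1,0)_4 → 1² + 0² = 1 + 0 = 1  — reached 1.
That took 5 steps.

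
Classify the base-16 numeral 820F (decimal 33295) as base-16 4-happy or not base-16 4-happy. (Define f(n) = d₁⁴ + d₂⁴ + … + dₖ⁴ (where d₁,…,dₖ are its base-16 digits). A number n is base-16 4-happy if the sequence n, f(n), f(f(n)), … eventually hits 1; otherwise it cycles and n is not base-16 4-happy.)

not base-16 4-happy

33295 = (8,2,0,15)_16 → 8⁴ + 2⁴ + 0⁴ + 15⁴ = 54737
54737 = (13,5,13,1)_16 → 13⁴ + 5⁴ + 13⁴ + 1⁴ = 57748
57748 = (14,1,9,4)_16 → 14⁴ + 1⁴ + 9⁴ + 4⁴ = 45234
45234 = (11,0,11,2)_16 → 11⁴ + 0⁴ + 11⁴ + 2⁴ = 29298
29298 = (7,2,7,2)_16 → 7⁴ + 2⁴ + 7⁴ + 2⁴ = 4834
4834 = (1,2,14,2)_16 → 1⁴ + 2⁴ + 14⁴ + 2⁴ = 38449
38449 = (9,6,3,1)_16 → 9⁴ + 6⁴ + 3⁴ + 1⁴ = 7939
7939 = (1,15,0,3)_16 → 1⁴ + 15⁴ + 0⁴ + 3⁴ = 50707
50707 = (12,6,1,3)_16 → 12⁴ + 6⁴ + 1⁴ + 3⁴ = 22114
22114 = (5,6,6,2)_16 → 5⁴ + 6⁴ + 6⁴ + 2⁴ = 3233
3233 = (12,10,1)_16 → 12⁴ + 10⁴ + 1⁴ = 30737
30737 = (7,8,1,1)_16 → 7⁴ + 8⁴ + 1⁴ + 1⁴ = 6499
6499 = (1,9,6,3)_16 → 1⁴ + 9⁴ + 6⁴ + 3⁴ = 7939  — 7939 already seen; the sequence cycles without reaching 1.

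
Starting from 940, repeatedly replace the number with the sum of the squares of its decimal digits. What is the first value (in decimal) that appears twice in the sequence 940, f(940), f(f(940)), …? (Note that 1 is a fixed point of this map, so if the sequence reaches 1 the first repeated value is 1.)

940 → 9² + 4² + 0² = 97
97 → 9² + 7² = 130
130 → 1² + 3² + 0² = 10
10 → 1² + 0² = 1  — reached the fixed point 1.
1 → 1, so 1 is the first repeated value.

1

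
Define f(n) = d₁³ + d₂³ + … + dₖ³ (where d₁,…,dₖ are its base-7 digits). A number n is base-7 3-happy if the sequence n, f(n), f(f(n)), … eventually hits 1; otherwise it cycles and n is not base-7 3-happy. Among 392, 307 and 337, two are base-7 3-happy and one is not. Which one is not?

392: 392 → 2 → 8 → 2  — repeats 2 (not base-7 3-happy)
307: 307 → 433 → 343 → 1  — reaches 1 (base-7 3-happy)
337: 337 → 433 → 343 → 1  — reaches 1 (base-7 3-happy)

392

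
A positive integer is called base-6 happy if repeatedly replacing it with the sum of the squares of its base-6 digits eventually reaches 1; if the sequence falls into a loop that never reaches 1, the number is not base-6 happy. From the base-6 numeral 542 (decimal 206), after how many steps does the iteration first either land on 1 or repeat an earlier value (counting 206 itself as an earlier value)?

206 = (5,4,2)_6 → 5² + 4² + 2² = 25 + 16 + 4 = 45
45 = (1,1,3)_6 → 1² + 1² + 3² = 1 + 1 + 9 = 11
11 = (1,5)_6 → 1² + 5² = 1 + 25 = 26
26 = (4,2)_6 → 4² + 2² = 16 + 4 = 20
20 = (3,2)_6 → 3² + 2² = 9 + 4 = 13
13 = (2,1)_6 → 2² + 1² = 4 + 1 = 5
5 = (5)_6 → 5² = 25
25 = (4,1)_6 → 4² + 1² = 16 + 1 = 17
17 = (2,5)_6 → 2² + 5² = 4 + 25 = 29
29 = (4,5)_6 → 4² + 5² = 16 + 25 = 41
41 = (1,0,5)_6 → 1² + 0² + 5² = 1 + 0 + 25 = 26  — 26 repeats.
That took 11 steps.

11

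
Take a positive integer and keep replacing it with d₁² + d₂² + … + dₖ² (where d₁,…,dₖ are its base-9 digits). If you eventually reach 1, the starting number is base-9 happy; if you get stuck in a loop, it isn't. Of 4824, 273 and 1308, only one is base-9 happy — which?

273

4824: 4824 → 86 → 26 → 68 → 74 → 68  — repeats 68 (not base-9 happy)
273: 273 → 27 → 9 → 1  — reaches 1 (base-9 happy)
1308: 1308 → 60 → 72 → 64 → 50 → 50  — repeats 50 (not base-9 happy)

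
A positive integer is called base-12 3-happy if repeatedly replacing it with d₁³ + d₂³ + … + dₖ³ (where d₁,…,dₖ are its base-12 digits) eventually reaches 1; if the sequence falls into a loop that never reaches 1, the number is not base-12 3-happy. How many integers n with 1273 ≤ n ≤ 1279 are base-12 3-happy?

1273: 1273 → 1513 → 1217 → 762 → 368 → 736 → 190 → 1028 → 856 → 1520 → 1728 → 1  (reaches 1)
1274: 1274 → 1520 → 1728 → 1  (reaches 1)
1275: 1275 → 1539 → 1539  (repeats 1539)
1276: 1276 → 1576 → 2395 → 751 → 476 → 566 → 1366 → 1854 → 1217 → 762 → 368 → 736 → 190 → 1028 → 856 → 1520 → 1728 → 1  (reaches 1)
1277: 1277 → 1637 → 1520 → 1728 → 1  (reaches 1)
1278: 1278 → 1728 → 1  (reaches 1)
1279: 1279 → 1855 → 1344 → 793 → 342 → 288 → 8 → 512 → 755 → 1464 → 1008 → 343 → 415 → 1351 → 1136 → 1855  (repeats 1855)
base-12 3-happy: 1273, 1274, 1276, 1277, 1278

5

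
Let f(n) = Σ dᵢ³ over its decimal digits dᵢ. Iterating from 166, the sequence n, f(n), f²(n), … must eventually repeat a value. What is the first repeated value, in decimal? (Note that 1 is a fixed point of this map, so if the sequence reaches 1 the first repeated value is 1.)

370

166 → 433
433 → 118
118 → 514
514 → 190
190 → 730
730 → 370
370 → 370  — 370 already appeared earlier.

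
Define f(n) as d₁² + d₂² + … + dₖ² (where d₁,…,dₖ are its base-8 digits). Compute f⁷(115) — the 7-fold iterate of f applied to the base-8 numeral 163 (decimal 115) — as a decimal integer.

16

115 = (1,6,3)_8 → 1² + 6² + 3² = 1 + 36 + 9 = 46
46 = (5,6)_8 → 5² + 6² = 25 + 36 = 61
61 = (7,5)_8 → 7² + 5² = 49 + 25 = 74
74 = (1,1,2)_8 → 1² + 1² + 2² = 1 + 1 + 4 = 6
6 = (6)_8 → 6² = 36
36 = (4,4)_8 → 4² + 4² = 16 + 16 = 32
32 = (4,0)_8 → 4² + 0² = 16 + 0 = 16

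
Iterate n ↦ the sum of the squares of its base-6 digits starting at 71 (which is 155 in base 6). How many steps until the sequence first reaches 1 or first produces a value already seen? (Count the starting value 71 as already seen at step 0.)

71 = (1,5,5)_6 → 1² + 5² + 5² = 51
51 = (1,2,3)_6 → 1² + 2² + 3² = 14
14 = (2,2)_6 → 2² + 2² = 8
8 = (1,2)_6 → 1² + 2² = 5
5 = (5)_6 → 5² = 25
25 = (4,1)_6 → 4² + 1² = 17
17 = (2,5)_6 → 2² + 5² = 29
29 = (4,5)_6 → 4² + 5² = 41
41 = (1,0,5)_6 → 1² + 0² + 5² = 26
26 = (4,2)_6 → 4² + 2² = 20
20 = (3,2)_6 → 3² + 2² = 13
13 = (2,1)_6 → 2² + 1² = 5  — 5 repeats.
That took 12 steps.

12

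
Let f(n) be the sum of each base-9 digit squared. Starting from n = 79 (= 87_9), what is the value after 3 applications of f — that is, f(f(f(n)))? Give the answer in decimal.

73

79 = (8,7)_9 → 8² + 7² = 64 + 49 = 113
113 = (1,3,5)_9 → 1² + 3² + 5² = 1 + 9 + 25 = 35
35 = (3,8)_9 → 3² + 8² = 9 + 64 = 73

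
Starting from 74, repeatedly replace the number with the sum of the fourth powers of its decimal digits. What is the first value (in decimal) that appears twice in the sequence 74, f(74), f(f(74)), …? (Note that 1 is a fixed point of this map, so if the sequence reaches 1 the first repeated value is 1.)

4338

74 → 7⁴ + 4⁴ = 2401 + 256 = 2657
2657 → 2⁴ + 6⁴ + 5⁴ + 7⁴ = 16 + 1296 + 625 + 2401 = 4338
4338 → 4⁴ + 3⁴ + 3⁴ + 8⁴ = 256 + 81 + 81 + 4096 = 4514
4514 → 4⁴ + 5⁴ + 1⁴ + 4⁴ = 256 + 625 + 1 + 256 = 1138
1138 → 1⁴ + 1⁴ + 3⁴ + 8⁴ = 1 + 1 + 81 + 4096 = 4179
4179 → 4⁴ + 1⁴ + 7⁴ + 9⁴ = 256 + 1 + 2401 + 6561 = 9219
9219 → 9⁴ + 2⁴ + 1⁴ + 9⁴ = 6561 + 16 + 1 + 6561 = 13139
13139 → 1⁴ + 3⁴ + 1⁴ + 3⁴ + 9⁴ = 1 + 81 + 1 + 81 + 6561 = 6725
6725 → 6⁴ + 7⁴ + 2⁴ + 5⁴ = 1296 + 2401 + 16 + 625 = 4338  — 4338 already appeared earlier.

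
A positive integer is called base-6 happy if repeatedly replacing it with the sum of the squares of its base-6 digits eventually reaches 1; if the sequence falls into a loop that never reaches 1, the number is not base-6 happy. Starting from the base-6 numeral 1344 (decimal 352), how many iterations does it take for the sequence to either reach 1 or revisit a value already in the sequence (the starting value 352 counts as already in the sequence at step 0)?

13

352 = (1,3,4,4)_6 → 1² + 3² + 4² + 4² = 42
42 = (1,1,0)_6 → 1² + 1² + 0² = 2
2 = (2)_6 → 2² = 4
4 = (4)_6 → 4² = 16
16 = (2,4)_6 → 2² + 4² = 20
20 = (3,2)_6 → 3² + 2² = 13
13 = (2,1)_6 → 2² + 1² = 5
5 = (5)_6 → 5² = 25
25 = (4,1)_6 → 4² + 1² = 17
17 = (2,5)_6 → 2² + 5² = 29
29 = (4,5)_6 → 4² + 5² = 41
41 = (1,0,5)_6 → 1² + 0² + 5² = 26
26 = (4,2)_6 → 4² + 2² = 20  — 20 repeats.
That took 13 steps.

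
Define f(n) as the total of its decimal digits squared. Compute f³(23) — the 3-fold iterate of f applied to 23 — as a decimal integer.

1

23 → 13
13 → 10
10 → 1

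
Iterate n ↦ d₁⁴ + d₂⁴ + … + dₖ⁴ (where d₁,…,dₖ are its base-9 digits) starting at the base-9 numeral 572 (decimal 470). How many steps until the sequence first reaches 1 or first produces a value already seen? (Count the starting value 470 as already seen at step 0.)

12

470 = (5,7,2)_9 → 5⁴ + 7⁴ + 2⁴ = 625 + 2401 + 16 = 3042
3042 = (4,1,5,0)_9 → 4⁴ + 1⁴ + 5⁴ + 0⁴ = 256 + 1 + 625 + 0 = 882
882 = (1,1,8,0)_9 → 1⁴ + 1⁴ + 8⁴ + 0⁴ = 1 + 1 + 4096 + 0 = 4098
4098 = (5,5,5,3)_9 → 5⁴ + 5⁴ + 5⁴ + 3⁴ = 625 + 625 + 625 + 81 = 1956
1956 = (2,6,1,3)_9 → 2⁴ + 6⁴ + 1⁴ + 3⁴ = 16 + 1296 + 1 + 81 = 1394
1394 = (1,8,1,8)_9 → 1⁴ + 8⁴ + 1⁴ + 8⁴ = 1 + 4096 + 1 + 4096 = 8194
8194 = (1,2,2,1,4)_9 → 1⁴ + 2⁴ + 2⁴ + 1⁴ + 4⁴ = 1 + 16 + 16 + 1 + 256 = 290
290 = (3,5,2)_9 → 3⁴ + 5⁴ + 2⁴ = 81 + 625 + 16 = 722
722 = (8,8,2)_9 → 8⁴ + 8⁴ + 2⁴ = 4096 + 4096 + 16 = 8208
8208 = (1,2,2,3,0)_9 → 1⁴ + 2⁴ + 2⁴ + 3⁴ + 0⁴ = 1 + 16 + 16 + 81 + 0 = 114
114 = (1,3,6)_9 → 1⁴ + 3⁴ + 6⁴ = 1 + 81 + 1296 = 1378
1378 = (1,8,0,1)_9 → 1⁴ + 8⁴ + 0⁴ + 1⁴ = 1 + 4096 + 0 + 1 = 4098  — 4098 repeats.
That took 12 steps.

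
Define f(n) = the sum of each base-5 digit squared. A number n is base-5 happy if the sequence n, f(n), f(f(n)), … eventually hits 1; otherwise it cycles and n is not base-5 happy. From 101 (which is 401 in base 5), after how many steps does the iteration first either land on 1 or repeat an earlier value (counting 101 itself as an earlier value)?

3

101 = (4,0,1)_5 → 4² + 0² + 1² = 17
17 = (3,2)_5 → 3² + 2² = 13
13 = (2,3)_5 → 2² + 3² = 13  — 13 repeats.
That took 3 steps.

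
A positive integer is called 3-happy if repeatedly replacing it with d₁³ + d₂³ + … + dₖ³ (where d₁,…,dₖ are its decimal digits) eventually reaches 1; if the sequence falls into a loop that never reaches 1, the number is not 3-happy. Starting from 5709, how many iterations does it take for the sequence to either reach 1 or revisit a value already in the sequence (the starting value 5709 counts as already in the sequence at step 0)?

5709 → 5³ + 7³ + 0³ + 9³ = 125 + 343 + 0 + 729 = 1197
1197 → 1³ + 1³ + 9³ + 7³ = 1 + 1 + 729 + 343 = 1074
1074 → 1³ + 0³ + 7³ + 4³ = 1 + 0 + 343 + 64 = 408
408 → 4³ + 0³ + 8³ = 64 + 0 + 512 = 576
576 → 5³ + 7³ + 6³ = 125 + 343 + 216 = 684
684 → 6³ + 8³ + 4³ = 216 + 512 + 64 = 792
792 → 7³ + 9³ + 2³ = 343 + 729 + 8 = 1080
1080 → 1³ + 0³ + 8³ + 0³ = 1 + 0 + 512 + 0 = 513
513 → 5³ + 1³ + 3³ = 125 + 1 + 27 = 153
153 → 1³ + 5³ + 3³ = 1 + 125 + 27 = 153  — 153 repeats.
That took 10 steps.

10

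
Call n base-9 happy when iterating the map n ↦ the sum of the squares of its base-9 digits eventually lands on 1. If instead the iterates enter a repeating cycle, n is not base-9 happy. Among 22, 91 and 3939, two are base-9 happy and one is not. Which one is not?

22

22: 22 → 20 → 8 → 64 → 50 → 50  — repeats 50 (not base-9 happy)
91: 91 → 3 → 9 → 1  — reaches 1 (base-9 happy)
3939: 3939 → 95 → 27 → 9 → 1  — reaches 1 (base-9 happy)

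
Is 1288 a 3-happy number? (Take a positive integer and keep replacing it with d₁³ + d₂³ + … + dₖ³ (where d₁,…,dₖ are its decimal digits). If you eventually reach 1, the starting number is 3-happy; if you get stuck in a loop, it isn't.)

not 3-happy

1288 → 1033
1033 → 55
55 → 250
250 → 133
133 → 55  — 55 already seen; the sequence cycles without reaching 1.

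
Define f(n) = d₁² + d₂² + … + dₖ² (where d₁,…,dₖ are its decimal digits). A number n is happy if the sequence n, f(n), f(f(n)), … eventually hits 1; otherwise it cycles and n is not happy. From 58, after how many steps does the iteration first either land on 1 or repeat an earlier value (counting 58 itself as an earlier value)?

8

58 → 5² + 8² = 25 + 64 = 89
89 → 8² + 9² = 64 + 81 = 145
145 → 1² + 4² + 5² = 1 + 16 + 25 = 42
42 → 4² + 2² = 16 + 4 = 20
20 → 2² + 0² = 4 + 0 = 4
4 → 4² = 16
16 → 1² + 6² = 1 + 36 = 37
37 → 3² + 7² = 9 + 49 = 58  — 58 repeats.
That took 8 steps.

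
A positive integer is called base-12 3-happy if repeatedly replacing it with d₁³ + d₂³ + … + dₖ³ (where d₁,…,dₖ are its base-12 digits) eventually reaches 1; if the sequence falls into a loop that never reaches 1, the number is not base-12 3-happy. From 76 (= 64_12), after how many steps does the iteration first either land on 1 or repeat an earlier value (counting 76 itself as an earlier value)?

14

76 = (6,4)_12 → 6³ + 4³ = 280
280 = (1,11,4)_12 → 1³ + 11³ + 4³ = 1396
1396 = (9,8,4)_12 → 9³ + 8³ + 4³ = 1305
1305 = (9,0,9)_12 → 9³ + 0³ + 9³ = 1458
1458 = (10,1,6)_12 → 10³ + 1³ + 6³ = 1217
1217 = (8,5,5)_12 → 8³ + 5³ + 5³ = 762
762 = (5,3,6)_12 → 5³ + 3³ + 6³ = 368
368 = (2,6,8)_12 → 2³ + 6³ + 8³ = 736
736 = (5,1,4)_12 → 5³ + 1³ + 4³ = 190
190 = (1,3,10)_12 → 1³ + 3³ + 10³ = 1028
1028 = (7,1,8)_12 → 7³ + 1³ + 8³ = 856
856 = (5,11,4)_12 → 5³ + 11³ + 4³ = 1520
1520 = (10,6,8)_12 → 10³ + 6³ + 8³ = 1728
1728 = (1,0,0,0)_12 → 1³ + 0³ + 0³ + 0³ = 1  — reached 1.
That took 14 steps.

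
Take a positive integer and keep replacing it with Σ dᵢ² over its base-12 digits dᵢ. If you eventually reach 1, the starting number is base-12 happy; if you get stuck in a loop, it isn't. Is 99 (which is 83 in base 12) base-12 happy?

99 = (8,3)_12 → 8² + 3² = 73
73 = (6,1)_12 → 6² + 1² = 37
37 = (3,1)_12 → 3² + 1² = 10
10 = (10)_12 → 10² = 100
100 = (8,4)_12 → 8² + 4² = 80
80 = (6,8)_12 → 6² + 8² = 100  — 100 already seen; the sequence cycles without reaching 1.

not base-12 happy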